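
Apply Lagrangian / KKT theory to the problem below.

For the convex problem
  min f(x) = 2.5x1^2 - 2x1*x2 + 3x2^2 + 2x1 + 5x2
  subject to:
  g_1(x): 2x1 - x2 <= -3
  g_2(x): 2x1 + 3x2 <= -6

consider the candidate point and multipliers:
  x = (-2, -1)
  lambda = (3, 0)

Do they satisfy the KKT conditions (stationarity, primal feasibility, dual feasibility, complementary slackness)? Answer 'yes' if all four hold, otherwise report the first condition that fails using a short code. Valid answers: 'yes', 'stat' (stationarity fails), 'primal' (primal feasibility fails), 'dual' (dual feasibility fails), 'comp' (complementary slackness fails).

Gradient of f: grad f(x) = Q x + c = (-6, 3)
Constraint values g_i(x) = a_i^T x - b_i:
  g_1((-2, -1)) = 0
  g_2((-2, -1)) = -1
Stationarity residual: grad f(x) + sum_i lambda_i a_i = (0, 0)
  -> stationarity OK
Primal feasibility (all g_i <= 0): OK
Dual feasibility (all lambda_i >= 0): OK
Complementary slackness (lambda_i * g_i(x) = 0 for all i): OK

Verdict: yes, KKT holds.

yes


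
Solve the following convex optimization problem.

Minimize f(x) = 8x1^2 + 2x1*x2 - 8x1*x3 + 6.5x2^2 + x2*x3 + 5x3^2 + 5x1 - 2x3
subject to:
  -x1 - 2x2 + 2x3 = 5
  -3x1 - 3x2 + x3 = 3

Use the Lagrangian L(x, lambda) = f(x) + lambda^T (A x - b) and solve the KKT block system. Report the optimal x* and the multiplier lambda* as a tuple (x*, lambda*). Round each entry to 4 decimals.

Form the Lagrangian:
  L(x, lambda) = (1/2) x^T Q x + c^T x + lambda^T (A x - b)
Stationarity (grad_x L = 0): Q x + c + A^T lambda = 0.
Primal feasibility: A x = b.

This gives the KKT block system:
  [ Q   A^T ] [ x     ]   [-c ]
  [ A    0  ] [ lambda ] = [ b ]

Solving the linear system:
  x*      = (0.54, -0.925, 1.845)
  lambda* = (-6.1292, 1.0529)
  f(x*)   = 13.2485

x* = (0.54, -0.925, 1.845), lambda* = (-6.1292, 1.0529)


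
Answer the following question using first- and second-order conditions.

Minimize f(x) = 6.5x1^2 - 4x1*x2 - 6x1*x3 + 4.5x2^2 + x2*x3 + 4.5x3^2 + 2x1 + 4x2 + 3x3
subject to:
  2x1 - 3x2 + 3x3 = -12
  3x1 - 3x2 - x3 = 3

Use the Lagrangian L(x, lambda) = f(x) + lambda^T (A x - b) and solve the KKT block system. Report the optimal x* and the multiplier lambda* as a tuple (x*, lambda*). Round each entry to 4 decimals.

Form the Lagrangian:
  L(x, lambda) = (1/2) x^T Q x + c^T x + lambda^T (A x - b)
Stationarity (grad_x L = 0): Q x + c + A^T lambda = 0.
Primal feasibility: A x = b.

This gives the KKT block system:
  [ Q   A^T ] [ x     ]   [-c ]
  [ A    0  ] [ lambda ] = [ b ]

Solving the linear system:
  x*      = (-1.6148, -1.2302, -4.1537)
  lambda* = (6.084, -7.6728)
  f(x*)   = 37.7071

x* = (-1.6148, -1.2302, -4.1537), lambda* = (6.084, -7.6728)


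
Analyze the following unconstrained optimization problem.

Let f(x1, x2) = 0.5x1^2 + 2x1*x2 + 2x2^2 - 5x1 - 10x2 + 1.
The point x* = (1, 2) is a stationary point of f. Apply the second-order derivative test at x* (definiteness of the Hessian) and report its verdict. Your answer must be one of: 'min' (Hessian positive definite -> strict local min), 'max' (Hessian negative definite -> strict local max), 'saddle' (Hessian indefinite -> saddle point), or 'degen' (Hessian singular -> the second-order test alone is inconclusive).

Compute the Hessian H = grad^2 f:
  H = [[1, 2], [2, 4]]
Verify stationarity: grad f(x*) = H x* + g = (0, 0).
Eigenvalues of H: 0, 5.
H has a zero eigenvalue (singular; positive semidefinite but not definite), so H is neither positive definite, negative definite, nor indefinite. The second-order test alone is inconclusive -> degen.
(Indeed, f is constant along the null direction of H through x*, so x* is not a strict local extremum.)

degen


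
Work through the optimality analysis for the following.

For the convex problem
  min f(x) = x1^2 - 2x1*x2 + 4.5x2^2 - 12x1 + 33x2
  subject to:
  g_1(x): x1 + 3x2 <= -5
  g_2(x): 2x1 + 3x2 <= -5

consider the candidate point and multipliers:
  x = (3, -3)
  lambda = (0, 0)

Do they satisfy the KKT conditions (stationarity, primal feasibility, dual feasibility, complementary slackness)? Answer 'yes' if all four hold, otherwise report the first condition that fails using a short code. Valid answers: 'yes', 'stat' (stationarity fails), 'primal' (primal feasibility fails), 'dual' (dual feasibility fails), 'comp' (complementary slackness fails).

Gradient of f: grad f(x) = Q x + c = (0, 0)
Constraint values g_i(x) = a_i^T x - b_i:
  g_1((3, -3)) = -1
  g_2((3, -3)) = 2
Stationarity residual: grad f(x) + sum_i lambda_i a_i = (0, 0)
  -> stationarity OK
Primal feasibility (all g_i <= 0): FAILS
Dual feasibility (all lambda_i >= 0): OK
Complementary slackness (lambda_i * g_i(x) = 0 for all i): OK

Verdict: the first failing condition is primal_feasibility -> primal.

primal


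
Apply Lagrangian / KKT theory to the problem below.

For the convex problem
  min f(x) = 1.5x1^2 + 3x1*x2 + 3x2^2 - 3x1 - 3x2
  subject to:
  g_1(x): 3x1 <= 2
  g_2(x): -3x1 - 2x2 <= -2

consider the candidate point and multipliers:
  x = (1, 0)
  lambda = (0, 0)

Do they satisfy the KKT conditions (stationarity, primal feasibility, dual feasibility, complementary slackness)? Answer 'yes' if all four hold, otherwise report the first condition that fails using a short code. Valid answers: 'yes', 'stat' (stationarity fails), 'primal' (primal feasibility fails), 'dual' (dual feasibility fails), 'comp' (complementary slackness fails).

Gradient of f: grad f(x) = Q x + c = (0, 0)
Constraint values g_i(x) = a_i^T x - b_i:
  g_1((1, 0)) = 1
  g_2((1, 0)) = -1
Stationarity residual: grad f(x) + sum_i lambda_i a_i = (0, 0)
  -> stationarity OK
Primal feasibility (all g_i <= 0): FAILS
Dual feasibility (all lambda_i >= 0): OK
Complementary slackness (lambda_i * g_i(x) = 0 for all i): OK

Verdict: the first failing condition is primal_feasibility -> primal.

primal


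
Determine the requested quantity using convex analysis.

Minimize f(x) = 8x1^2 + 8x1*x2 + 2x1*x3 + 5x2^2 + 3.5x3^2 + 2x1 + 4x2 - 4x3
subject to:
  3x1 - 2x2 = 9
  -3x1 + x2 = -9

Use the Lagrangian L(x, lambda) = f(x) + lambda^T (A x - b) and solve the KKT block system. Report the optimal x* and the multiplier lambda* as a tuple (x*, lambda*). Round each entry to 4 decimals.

Form the Lagrangian:
  L(x, lambda) = (1/2) x^T Q x + c^T x + lambda^T (A x - b)
Stationarity (grad_x L = 0): Q x + c + A^T lambda = 0.
Primal feasibility: A x = b.

This gives the KKT block system:
  [ Q   A^T ] [ x     ]   [-c ]
  [ A    0  ] [ lambda ] = [ b ]

Solving the linear system:
  x*      = (3, 0, -0.2857)
  lambda* = (44.4762, 60.9524)
  f(x*)   = 77.7143

x* = (3, 0, -0.2857), lambda* = (44.4762, 60.9524)


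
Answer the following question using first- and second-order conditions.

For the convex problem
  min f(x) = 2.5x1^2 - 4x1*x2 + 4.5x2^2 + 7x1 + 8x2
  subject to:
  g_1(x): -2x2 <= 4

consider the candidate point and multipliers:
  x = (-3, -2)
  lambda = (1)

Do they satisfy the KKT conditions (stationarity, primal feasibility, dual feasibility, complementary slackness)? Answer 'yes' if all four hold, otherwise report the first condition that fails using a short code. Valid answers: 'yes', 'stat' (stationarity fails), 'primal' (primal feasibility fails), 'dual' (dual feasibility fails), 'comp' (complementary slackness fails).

Gradient of f: grad f(x) = Q x + c = (0, 2)
Constraint values g_i(x) = a_i^T x - b_i:
  g_1((-3, -2)) = 0
Stationarity residual: grad f(x) + sum_i lambda_i a_i = (0, 0)
  -> stationarity OK
Primal feasibility (all g_i <= 0): OK
Dual feasibility (all lambda_i >= 0): OK
Complementary slackness (lambda_i * g_i(x) = 0 for all i): OK

Verdict: yes, KKT holds.

yes


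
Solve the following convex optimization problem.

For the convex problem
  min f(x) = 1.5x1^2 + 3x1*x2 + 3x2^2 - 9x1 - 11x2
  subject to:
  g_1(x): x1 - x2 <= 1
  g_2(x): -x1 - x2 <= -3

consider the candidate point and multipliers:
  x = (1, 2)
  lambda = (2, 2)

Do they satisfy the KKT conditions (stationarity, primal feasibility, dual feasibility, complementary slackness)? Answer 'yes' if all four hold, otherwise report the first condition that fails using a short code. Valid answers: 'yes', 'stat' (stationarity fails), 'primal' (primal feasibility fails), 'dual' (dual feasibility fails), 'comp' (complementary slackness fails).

Gradient of f: grad f(x) = Q x + c = (0, 4)
Constraint values g_i(x) = a_i^T x - b_i:
  g_1((1, 2)) = -2
  g_2((1, 2)) = 0
Stationarity residual: grad f(x) + sum_i lambda_i a_i = (0, 0)
  -> stationarity OK
Primal feasibility (all g_i <= 0): OK
Dual feasibility (all lambda_i >= 0): OK
Complementary slackness (lambda_i * g_i(x) = 0 for all i): FAILS

Verdict: the first failing condition is complementary_slackness -> comp.

comp


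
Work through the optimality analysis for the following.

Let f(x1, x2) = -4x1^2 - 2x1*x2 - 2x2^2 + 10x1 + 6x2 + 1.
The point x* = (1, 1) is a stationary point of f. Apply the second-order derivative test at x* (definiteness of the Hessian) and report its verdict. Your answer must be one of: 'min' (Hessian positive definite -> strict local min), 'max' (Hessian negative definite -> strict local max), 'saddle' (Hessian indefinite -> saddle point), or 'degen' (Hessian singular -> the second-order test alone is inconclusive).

Compute the Hessian H = grad^2 f:
  H = [[-8, -2], [-2, -4]]
Verify stationarity: grad f(x*) = H x* + g = (0, 0).
Eigenvalues of H: -8.8284, -3.1716.
Both eigenvalues < 0, so H is negative definite -> x* is a strict local max.

max


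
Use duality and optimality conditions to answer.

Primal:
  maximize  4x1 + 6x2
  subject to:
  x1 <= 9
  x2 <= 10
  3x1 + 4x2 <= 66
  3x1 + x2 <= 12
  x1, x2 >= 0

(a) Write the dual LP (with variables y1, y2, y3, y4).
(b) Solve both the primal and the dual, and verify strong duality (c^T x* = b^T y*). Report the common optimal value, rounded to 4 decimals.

The standard primal-dual pair for 'max c^T x s.t. A x <= b, x >= 0' is:
  Dual:  min b^T y  s.t.  A^T y >= c,  y >= 0.

So the dual LP is:
  minimize  9y1 + 10y2 + 66y3 + 12y4
  subject to:
    y1 + 3y3 + 3y4 >= 4
    y2 + 4y3 + y4 >= 6
    y1, y2, y3, y4 >= 0

Solving the primal: x* = (0.6667, 10).
  primal value c^T x* = 62.6667.
Solving the dual: y* = (0, 4.6667, 0, 1.3333).
  dual value b^T y* = 62.6667.
Strong duality: c^T x* = b^T y*. Confirmed.

62.6667


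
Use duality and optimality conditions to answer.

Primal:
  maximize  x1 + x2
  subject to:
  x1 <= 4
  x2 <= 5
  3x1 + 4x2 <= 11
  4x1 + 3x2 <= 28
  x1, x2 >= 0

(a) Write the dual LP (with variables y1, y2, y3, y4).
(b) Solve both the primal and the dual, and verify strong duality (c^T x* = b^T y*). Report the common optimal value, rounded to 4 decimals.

The standard primal-dual pair for 'max c^T x s.t. A x <= b, x >= 0' is:
  Dual:  min b^T y  s.t.  A^T y >= c,  y >= 0.

So the dual LP is:
  minimize  4y1 + 5y2 + 11y3 + 28y4
  subject to:
    y1 + 3y3 + 4y4 >= 1
    y2 + 4y3 + 3y4 >= 1
    y1, y2, y3, y4 >= 0

Solving the primal: x* = (3.6667, 0).
  primal value c^T x* = 3.6667.
Solving the dual: y* = (0, 0, 0.3333, 0).
  dual value b^T y* = 3.6667.
Strong duality: c^T x* = b^T y*. Confirmed.

3.6667


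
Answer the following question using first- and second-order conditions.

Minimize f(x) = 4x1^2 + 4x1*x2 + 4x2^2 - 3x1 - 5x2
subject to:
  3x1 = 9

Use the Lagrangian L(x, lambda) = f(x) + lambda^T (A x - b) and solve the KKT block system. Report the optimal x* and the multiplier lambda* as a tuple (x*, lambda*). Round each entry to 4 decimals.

Form the Lagrangian:
  L(x, lambda) = (1/2) x^T Q x + c^T x + lambda^T (A x - b)
Stationarity (grad_x L = 0): Q x + c + A^T lambda = 0.
Primal feasibility: A x = b.

This gives the KKT block system:
  [ Q   A^T ] [ x     ]   [-c ]
  [ A    0  ] [ lambda ] = [ b ]

Solving the linear system:
  x*      = (3, -0.875)
  lambda* = (-5.8333)
  f(x*)   = 23.9375

x* = (3, -0.875), lambda* = (-5.8333)


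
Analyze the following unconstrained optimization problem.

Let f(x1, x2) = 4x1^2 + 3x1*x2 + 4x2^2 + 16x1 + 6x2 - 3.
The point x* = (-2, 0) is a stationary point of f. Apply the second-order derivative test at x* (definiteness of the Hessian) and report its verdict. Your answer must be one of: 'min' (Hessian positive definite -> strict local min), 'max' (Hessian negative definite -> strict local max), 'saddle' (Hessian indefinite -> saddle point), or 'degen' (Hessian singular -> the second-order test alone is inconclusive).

Compute the Hessian H = grad^2 f:
  H = [[8, 3], [3, 8]]
Verify stationarity: grad f(x*) = H x* + g = (0, 0).
Eigenvalues of H: 5, 11.
Both eigenvalues > 0, so H is positive definite -> x* is a strict local min.

min


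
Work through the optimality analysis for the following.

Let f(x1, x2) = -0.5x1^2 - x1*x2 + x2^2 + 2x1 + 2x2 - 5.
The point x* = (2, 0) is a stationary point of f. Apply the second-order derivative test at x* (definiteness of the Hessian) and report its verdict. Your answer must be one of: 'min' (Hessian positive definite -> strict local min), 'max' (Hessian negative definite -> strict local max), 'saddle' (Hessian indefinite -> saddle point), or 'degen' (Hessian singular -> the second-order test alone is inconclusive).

Compute the Hessian H = grad^2 f:
  H = [[-1, -1], [-1, 2]]
Verify stationarity: grad f(x*) = H x* + g = (0, 0).
Eigenvalues of H: -1.3028, 2.3028.
Eigenvalues have mixed signs, so H is indefinite -> x* is a saddle point.

saddle


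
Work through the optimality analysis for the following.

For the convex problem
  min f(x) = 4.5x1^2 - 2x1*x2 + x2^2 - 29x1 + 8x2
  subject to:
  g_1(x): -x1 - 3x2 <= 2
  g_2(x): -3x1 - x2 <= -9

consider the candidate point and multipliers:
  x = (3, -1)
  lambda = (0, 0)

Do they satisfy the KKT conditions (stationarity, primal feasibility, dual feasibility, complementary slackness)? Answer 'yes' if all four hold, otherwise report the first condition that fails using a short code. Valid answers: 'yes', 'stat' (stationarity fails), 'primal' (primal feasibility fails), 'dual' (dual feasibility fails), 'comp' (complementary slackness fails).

Gradient of f: grad f(x) = Q x + c = (0, 0)
Constraint values g_i(x) = a_i^T x - b_i:
  g_1((3, -1)) = -2
  g_2((3, -1)) = 1
Stationarity residual: grad f(x) + sum_i lambda_i a_i = (0, 0)
  -> stationarity OK
Primal feasibility (all g_i <= 0): FAILS
Dual feasibility (all lambda_i >= 0): OK
Complementary slackness (lambda_i * g_i(x) = 0 for all i): OK

Verdict: the first failing condition is primal_feasibility -> primal.

primal


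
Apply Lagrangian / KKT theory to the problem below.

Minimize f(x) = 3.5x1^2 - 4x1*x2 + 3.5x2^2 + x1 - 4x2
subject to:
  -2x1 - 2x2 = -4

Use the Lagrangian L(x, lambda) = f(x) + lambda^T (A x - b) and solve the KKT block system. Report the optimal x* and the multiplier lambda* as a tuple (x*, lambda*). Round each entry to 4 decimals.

Form the Lagrangian:
  L(x, lambda) = (1/2) x^T Q x + c^T x + lambda^T (A x - b)
Stationarity (grad_x L = 0): Q x + c + A^T lambda = 0.
Primal feasibility: A x = b.

This gives the KKT block system:
  [ Q   A^T ] [ x     ]   [-c ]
  [ A    0  ] [ lambda ] = [ b ]

Solving the linear system:
  x*      = (0.7727, 1.2273)
  lambda* = (0.75)
  f(x*)   = -0.5682

x* = (0.7727, 1.2273), lambda* = (0.75)


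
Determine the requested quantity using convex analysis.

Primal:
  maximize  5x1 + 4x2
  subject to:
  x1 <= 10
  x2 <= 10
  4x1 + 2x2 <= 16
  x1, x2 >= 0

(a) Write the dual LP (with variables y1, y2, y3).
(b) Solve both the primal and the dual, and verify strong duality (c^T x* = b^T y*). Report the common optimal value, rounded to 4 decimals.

The standard primal-dual pair for 'max c^T x s.t. A x <= b, x >= 0' is:
  Dual:  min b^T y  s.t.  A^T y >= c,  y >= 0.

So the dual LP is:
  minimize  10y1 + 10y2 + 16y3
  subject to:
    y1 + 4y3 >= 5
    y2 + 2y3 >= 4
    y1, y2, y3 >= 0

Solving the primal: x* = (0, 8).
  primal value c^T x* = 32.
Solving the dual: y* = (0, 0, 2).
  dual value b^T y* = 32.
Strong duality: c^T x* = b^T y*. Confirmed.

32


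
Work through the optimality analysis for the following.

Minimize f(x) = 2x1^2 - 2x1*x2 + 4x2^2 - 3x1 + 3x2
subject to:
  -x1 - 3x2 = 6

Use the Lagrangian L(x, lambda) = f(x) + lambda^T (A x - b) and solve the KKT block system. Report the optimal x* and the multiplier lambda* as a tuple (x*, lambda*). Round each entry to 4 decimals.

Form the Lagrangian:
  L(x, lambda) = (1/2) x^T Q x + c^T x + lambda^T (A x - b)
Stationarity (grad_x L = 0): Q x + c + A^T lambda = 0.
Primal feasibility: A x = b.

This gives the KKT block system:
  [ Q   A^T ] [ x     ]   [-c ]
  [ A    0  ] [ lambda ] = [ b ]

Solving the linear system:
  x*      = (-0.8571, -1.7143)
  lambda* = (-3)
  f(x*)   = 7.7143

x* = (-0.8571, -1.7143), lambda* = (-3)


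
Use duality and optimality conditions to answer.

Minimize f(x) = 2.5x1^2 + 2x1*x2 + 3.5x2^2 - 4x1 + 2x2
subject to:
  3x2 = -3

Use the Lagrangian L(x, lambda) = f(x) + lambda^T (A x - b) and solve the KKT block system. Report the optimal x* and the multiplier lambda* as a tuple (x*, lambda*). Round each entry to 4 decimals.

Form the Lagrangian:
  L(x, lambda) = (1/2) x^T Q x + c^T x + lambda^T (A x - b)
Stationarity (grad_x L = 0): Q x + c + A^T lambda = 0.
Primal feasibility: A x = b.

This gives the KKT block system:
  [ Q   A^T ] [ x     ]   [-c ]
  [ A    0  ] [ lambda ] = [ b ]

Solving the linear system:
  x*      = (1.2, -1)
  lambda* = (0.8667)
  f(x*)   = -2.1

x* = (1.2, -1), lambda* = (0.8667)


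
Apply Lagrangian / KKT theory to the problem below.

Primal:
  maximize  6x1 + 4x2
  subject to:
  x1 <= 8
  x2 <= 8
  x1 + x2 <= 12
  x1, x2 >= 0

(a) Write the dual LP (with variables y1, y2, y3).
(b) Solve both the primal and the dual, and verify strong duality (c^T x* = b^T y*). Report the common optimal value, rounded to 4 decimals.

The standard primal-dual pair for 'max c^T x s.t. A x <= b, x >= 0' is:
  Dual:  min b^T y  s.t.  A^T y >= c,  y >= 0.

So the dual LP is:
  minimize  8y1 + 8y2 + 12y3
  subject to:
    y1 + y3 >= 6
    y2 + y3 >= 4
    y1, y2, y3 >= 0

Solving the primal: x* = (8, 4).
  primal value c^T x* = 64.
Solving the dual: y* = (2, 0, 4).
  dual value b^T y* = 64.
Strong duality: c^T x* = b^T y*. Confirmed.

64


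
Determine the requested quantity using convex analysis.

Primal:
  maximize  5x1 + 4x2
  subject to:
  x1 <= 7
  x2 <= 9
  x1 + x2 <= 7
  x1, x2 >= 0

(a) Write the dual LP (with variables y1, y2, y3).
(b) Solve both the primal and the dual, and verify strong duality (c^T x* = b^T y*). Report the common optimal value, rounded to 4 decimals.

The standard primal-dual pair for 'max c^T x s.t. A x <= b, x >= 0' is:
  Dual:  min b^T y  s.t.  A^T y >= c,  y >= 0.

So the dual LP is:
  minimize  7y1 + 9y2 + 7y3
  subject to:
    y1 + y3 >= 5
    y2 + y3 >= 4
    y1, y2, y3 >= 0

Solving the primal: x* = (7, 0).
  primal value c^T x* = 35.
Solving the dual: y* = (1, 0, 4).
  dual value b^T y* = 35.
Strong duality: c^T x* = b^T y*. Confirmed.

35


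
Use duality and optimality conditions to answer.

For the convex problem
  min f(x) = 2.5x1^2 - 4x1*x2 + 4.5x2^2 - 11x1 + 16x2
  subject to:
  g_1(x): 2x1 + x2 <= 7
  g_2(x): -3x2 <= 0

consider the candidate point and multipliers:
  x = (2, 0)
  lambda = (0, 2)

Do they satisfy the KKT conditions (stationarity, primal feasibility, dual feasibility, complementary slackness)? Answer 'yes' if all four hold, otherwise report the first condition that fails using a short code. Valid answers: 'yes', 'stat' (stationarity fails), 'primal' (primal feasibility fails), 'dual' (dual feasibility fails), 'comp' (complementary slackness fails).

Gradient of f: grad f(x) = Q x + c = (-1, 8)
Constraint values g_i(x) = a_i^T x - b_i:
  g_1((2, 0)) = -3
  g_2((2, 0)) = 0
Stationarity residual: grad f(x) + sum_i lambda_i a_i = (-1, 2)
  -> stationarity FAILS
Primal feasibility (all g_i <= 0): OK
Dual feasibility (all lambda_i >= 0): OK
Complementary slackness (lambda_i * g_i(x) = 0 for all i): OK

Verdict: the first failing condition is stationarity -> stat.

stat


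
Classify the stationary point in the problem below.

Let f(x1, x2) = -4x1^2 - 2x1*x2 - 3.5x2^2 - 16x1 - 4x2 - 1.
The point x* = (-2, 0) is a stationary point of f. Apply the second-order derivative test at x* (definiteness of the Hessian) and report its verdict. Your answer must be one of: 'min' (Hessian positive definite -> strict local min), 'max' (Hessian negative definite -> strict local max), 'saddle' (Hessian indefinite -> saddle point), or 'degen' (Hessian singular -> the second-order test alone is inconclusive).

Compute the Hessian H = grad^2 f:
  H = [[-8, -2], [-2, -7]]
Verify stationarity: grad f(x*) = H x* + g = (0, 0).
Eigenvalues of H: -9.5616, -5.4384.
Both eigenvalues < 0, so H is negative definite -> x* is a strict local max.

max


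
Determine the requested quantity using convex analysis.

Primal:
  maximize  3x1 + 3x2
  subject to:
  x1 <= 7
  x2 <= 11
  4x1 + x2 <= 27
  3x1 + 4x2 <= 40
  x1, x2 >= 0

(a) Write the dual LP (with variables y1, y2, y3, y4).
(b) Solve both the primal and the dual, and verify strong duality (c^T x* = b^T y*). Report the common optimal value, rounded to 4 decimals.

The standard primal-dual pair for 'max c^T x s.t. A x <= b, x >= 0' is:
  Dual:  min b^T y  s.t.  A^T y >= c,  y >= 0.

So the dual LP is:
  minimize  7y1 + 11y2 + 27y3 + 40y4
  subject to:
    y1 + 4y3 + 3y4 >= 3
    y2 + y3 + 4y4 >= 3
    y1, y2, y3, y4 >= 0

Solving the primal: x* = (5.2308, 6.0769).
  primal value c^T x* = 33.9231.
Solving the dual: y* = (0, 0, 0.2308, 0.6923).
  dual value b^T y* = 33.9231.
Strong duality: c^T x* = b^T y*. Confirmed.

33.9231


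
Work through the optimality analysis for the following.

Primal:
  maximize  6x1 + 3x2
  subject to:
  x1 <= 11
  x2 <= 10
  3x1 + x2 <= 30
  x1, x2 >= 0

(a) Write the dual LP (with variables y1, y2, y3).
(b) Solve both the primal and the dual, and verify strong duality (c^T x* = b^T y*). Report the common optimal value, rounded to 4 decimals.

The standard primal-dual pair for 'max c^T x s.t. A x <= b, x >= 0' is:
  Dual:  min b^T y  s.t.  A^T y >= c,  y >= 0.

So the dual LP is:
  minimize  11y1 + 10y2 + 30y3
  subject to:
    y1 + 3y3 >= 6
    y2 + y3 >= 3
    y1, y2, y3 >= 0

Solving the primal: x* = (6.6667, 10).
  primal value c^T x* = 70.
Solving the dual: y* = (0, 1, 2).
  dual value b^T y* = 70.
Strong duality: c^T x* = b^T y*. Confirmed.

70


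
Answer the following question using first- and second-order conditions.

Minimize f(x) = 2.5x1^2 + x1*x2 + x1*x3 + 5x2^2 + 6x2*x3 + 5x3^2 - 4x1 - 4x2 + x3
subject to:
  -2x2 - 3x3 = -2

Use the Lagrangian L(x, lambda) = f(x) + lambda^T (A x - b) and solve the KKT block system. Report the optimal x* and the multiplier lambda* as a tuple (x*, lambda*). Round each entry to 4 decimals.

Form the Lagrangian:
  L(x, lambda) = (1/2) x^T Q x + c^T x + lambda^T (A x - b)
Stationarity (grad_x L = 0): Q x + c + A^T lambda = 0.
Primal feasibility: A x = b.

This gives the KKT block system:
  [ Q   A^T ] [ x     ]   [-c ]
  [ A    0  ] [ lambda ] = [ b ]

Solving the linear system:
  x*      = (0.6159, 0.7612, 0.1592)
  lambda* = (2.5917)
  f(x*)   = -0.083

x* = (0.6159, 0.7612, 0.1592), lambda* = (2.5917)


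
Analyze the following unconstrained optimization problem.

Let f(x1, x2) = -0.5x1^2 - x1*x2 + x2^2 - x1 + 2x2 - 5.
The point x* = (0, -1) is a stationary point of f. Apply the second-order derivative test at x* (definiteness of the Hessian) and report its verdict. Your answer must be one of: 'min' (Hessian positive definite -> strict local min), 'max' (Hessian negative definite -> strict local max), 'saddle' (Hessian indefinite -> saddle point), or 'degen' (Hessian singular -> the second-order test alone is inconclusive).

Compute the Hessian H = grad^2 f:
  H = [[-1, -1], [-1, 2]]
Verify stationarity: grad f(x*) = H x* + g = (0, 0).
Eigenvalues of H: -1.3028, 2.3028.
Eigenvalues have mixed signs, so H is indefinite -> x* is a saddle point.

saddle


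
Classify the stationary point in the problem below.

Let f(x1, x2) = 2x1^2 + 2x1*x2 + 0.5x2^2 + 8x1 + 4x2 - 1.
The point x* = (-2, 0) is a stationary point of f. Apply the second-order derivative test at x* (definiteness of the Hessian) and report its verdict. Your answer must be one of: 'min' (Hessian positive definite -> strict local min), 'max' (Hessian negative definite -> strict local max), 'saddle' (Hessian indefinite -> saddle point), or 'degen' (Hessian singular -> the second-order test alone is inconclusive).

Compute the Hessian H = grad^2 f:
  H = [[4, 2], [2, 1]]
Verify stationarity: grad f(x*) = H x* + g = (0, 0).
Eigenvalues of H: 0, 5.
H has a zero eigenvalue (singular; positive semidefinite but not definite), so H is neither positive definite, negative definite, nor indefinite. The second-order test alone is inconclusive -> degen.
(Indeed, f is constant along the null direction of H through x*, so x* is not a strict local extremum.)

degen


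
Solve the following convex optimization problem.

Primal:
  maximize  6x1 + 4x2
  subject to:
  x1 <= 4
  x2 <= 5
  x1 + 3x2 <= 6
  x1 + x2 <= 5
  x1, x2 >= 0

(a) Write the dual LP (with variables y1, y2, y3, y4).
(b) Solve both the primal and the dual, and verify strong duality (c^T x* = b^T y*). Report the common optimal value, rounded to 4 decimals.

The standard primal-dual pair for 'max c^T x s.t. A x <= b, x >= 0' is:
  Dual:  min b^T y  s.t.  A^T y >= c,  y >= 0.

So the dual LP is:
  minimize  4y1 + 5y2 + 6y3 + 5y4
  subject to:
    y1 + y3 + y4 >= 6
    y2 + 3y3 + y4 >= 4
    y1, y2, y3, y4 >= 0

Solving the primal: x* = (4, 0.6667).
  primal value c^T x* = 26.6667.
Solving the dual: y* = (4.6667, 0, 1.3333, 0).
  dual value b^T y* = 26.6667.
Strong duality: c^T x* = b^T y*. Confirmed.

26.6667


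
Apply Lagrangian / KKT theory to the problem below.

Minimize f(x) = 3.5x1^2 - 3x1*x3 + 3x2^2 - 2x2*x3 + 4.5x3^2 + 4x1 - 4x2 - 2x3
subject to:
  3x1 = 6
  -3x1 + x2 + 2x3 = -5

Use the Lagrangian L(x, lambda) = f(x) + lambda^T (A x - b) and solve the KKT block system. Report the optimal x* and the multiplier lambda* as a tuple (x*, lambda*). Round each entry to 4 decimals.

Form the Lagrangian:
  L(x, lambda) = (1/2) x^T Q x + c^T x + lambda^T (A x - b)
Stationarity (grad_x L = 0): Q x + c + A^T lambda = 0.
Primal feasibility: A x = b.

This gives the KKT block system:
  [ Q   A^T ] [ x     ]   [-c ]
  [ A    0  ] [ lambda ] = [ b ]

Solving the linear system:
  x*      = (2, 0.3171, 0.3415)
  lambda* = (-2.878, 2.7805)
  f(x*)   = 18.6098

x* = (2, 0.3171, 0.3415), lambda* = (-2.878, 2.7805)


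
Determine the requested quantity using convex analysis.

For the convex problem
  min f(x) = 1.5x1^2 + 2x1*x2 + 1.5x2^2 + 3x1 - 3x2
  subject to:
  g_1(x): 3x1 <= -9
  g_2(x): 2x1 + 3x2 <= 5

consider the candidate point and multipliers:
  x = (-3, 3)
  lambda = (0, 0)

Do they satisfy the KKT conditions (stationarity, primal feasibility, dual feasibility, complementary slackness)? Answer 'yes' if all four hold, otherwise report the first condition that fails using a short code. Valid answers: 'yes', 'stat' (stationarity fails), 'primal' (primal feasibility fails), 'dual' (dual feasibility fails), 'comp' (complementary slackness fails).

Gradient of f: grad f(x) = Q x + c = (0, 0)
Constraint values g_i(x) = a_i^T x - b_i:
  g_1((-3, 3)) = 0
  g_2((-3, 3)) = -2
Stationarity residual: grad f(x) + sum_i lambda_i a_i = (0, 0)
  -> stationarity OK
Primal feasibility (all g_i <= 0): OK
Dual feasibility (all lambda_i >= 0): OK
Complementary slackness (lambda_i * g_i(x) = 0 for all i): OK

Verdict: yes, KKT holds.

yes


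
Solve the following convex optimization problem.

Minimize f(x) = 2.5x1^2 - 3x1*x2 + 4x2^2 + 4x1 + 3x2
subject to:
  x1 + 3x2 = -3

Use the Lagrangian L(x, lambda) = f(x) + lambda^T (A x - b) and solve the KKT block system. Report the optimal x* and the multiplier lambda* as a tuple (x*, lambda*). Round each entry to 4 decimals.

Form the Lagrangian:
  L(x, lambda) = (1/2) x^T Q x + c^T x + lambda^T (A x - b)
Stationarity (grad_x L = 0): Q x + c + A^T lambda = 0.
Primal feasibility: A x = b.

This gives the KKT block system:
  [ Q   A^T ] [ x     ]   [-c ]
  [ A    0  ] [ lambda ] = [ b ]

Solving the linear system:
  x*      = (-1.0986, -0.6338)
  lambda* = (-0.4085)
  f(x*)   = -3.7606

x* = (-1.0986, -0.6338), lambda* = (-0.4085)


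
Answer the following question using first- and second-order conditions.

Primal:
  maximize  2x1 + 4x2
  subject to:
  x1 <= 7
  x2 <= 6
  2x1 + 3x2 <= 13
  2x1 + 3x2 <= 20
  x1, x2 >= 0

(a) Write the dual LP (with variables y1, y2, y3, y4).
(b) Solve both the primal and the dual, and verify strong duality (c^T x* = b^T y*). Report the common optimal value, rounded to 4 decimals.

The standard primal-dual pair for 'max c^T x s.t. A x <= b, x >= 0' is:
  Dual:  min b^T y  s.t.  A^T y >= c,  y >= 0.

So the dual LP is:
  minimize  7y1 + 6y2 + 13y3 + 20y4
  subject to:
    y1 + 2y3 + 2y4 >= 2
    y2 + 3y3 + 3y4 >= 4
    y1, y2, y3, y4 >= 0

Solving the primal: x* = (0, 4.3333).
  primal value c^T x* = 17.3333.
Solving the dual: y* = (0, 0, 1.3333, 0).
  dual value b^T y* = 17.3333.
Strong duality: c^T x* = b^T y*. Confirmed.

17.3333


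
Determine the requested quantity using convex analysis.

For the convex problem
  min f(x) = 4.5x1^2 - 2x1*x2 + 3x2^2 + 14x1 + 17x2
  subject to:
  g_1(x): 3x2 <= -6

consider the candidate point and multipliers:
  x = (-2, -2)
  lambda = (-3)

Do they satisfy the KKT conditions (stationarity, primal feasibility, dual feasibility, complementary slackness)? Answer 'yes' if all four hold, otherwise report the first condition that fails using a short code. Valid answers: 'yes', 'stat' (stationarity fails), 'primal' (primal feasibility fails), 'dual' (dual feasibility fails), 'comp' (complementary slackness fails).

Gradient of f: grad f(x) = Q x + c = (0, 9)
Constraint values g_i(x) = a_i^T x - b_i:
  g_1((-2, -2)) = 0
Stationarity residual: grad f(x) + sum_i lambda_i a_i = (0, 0)
  -> stationarity OK
Primal feasibility (all g_i <= 0): OK
Dual feasibility (all lambda_i >= 0): FAILS
Complementary slackness (lambda_i * g_i(x) = 0 for all i): OK

Verdict: the first failing condition is dual_feasibility -> dual.

dual


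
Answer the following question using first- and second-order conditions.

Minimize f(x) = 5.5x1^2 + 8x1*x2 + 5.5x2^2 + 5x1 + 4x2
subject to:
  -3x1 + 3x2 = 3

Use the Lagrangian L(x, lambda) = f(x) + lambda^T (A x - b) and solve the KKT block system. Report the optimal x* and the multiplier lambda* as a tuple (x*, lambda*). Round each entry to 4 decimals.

Form the Lagrangian:
  L(x, lambda) = (1/2) x^T Q x + c^T x + lambda^T (A x - b)
Stationarity (grad_x L = 0): Q x + c + A^T lambda = 0.
Primal feasibility: A x = b.

This gives the KKT block system:
  [ Q   A^T ] [ x     ]   [-c ]
  [ A    0  ] [ lambda ] = [ b ]

Solving the linear system:
  x*      = (-0.7368, 0.2632)
  lambda* = (-0.3333)
  f(x*)   = -0.8158

x* = (-0.7368, 0.2632), lambda* = (-0.3333)


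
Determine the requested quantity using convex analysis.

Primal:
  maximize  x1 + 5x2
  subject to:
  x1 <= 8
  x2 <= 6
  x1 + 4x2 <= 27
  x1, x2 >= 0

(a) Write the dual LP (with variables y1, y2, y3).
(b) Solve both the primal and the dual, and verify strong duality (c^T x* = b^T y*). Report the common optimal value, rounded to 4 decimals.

The standard primal-dual pair for 'max c^T x s.t. A x <= b, x >= 0' is:
  Dual:  min b^T y  s.t.  A^T y >= c,  y >= 0.

So the dual LP is:
  minimize  8y1 + 6y2 + 27y3
  subject to:
    y1 + y3 >= 1
    y2 + 4y3 >= 5
    y1, y2, y3 >= 0

Solving the primal: x* = (3, 6).
  primal value c^T x* = 33.
Solving the dual: y* = (0, 1, 1).
  dual value b^T y* = 33.
Strong duality: c^T x* = b^T y*. Confirmed.

33


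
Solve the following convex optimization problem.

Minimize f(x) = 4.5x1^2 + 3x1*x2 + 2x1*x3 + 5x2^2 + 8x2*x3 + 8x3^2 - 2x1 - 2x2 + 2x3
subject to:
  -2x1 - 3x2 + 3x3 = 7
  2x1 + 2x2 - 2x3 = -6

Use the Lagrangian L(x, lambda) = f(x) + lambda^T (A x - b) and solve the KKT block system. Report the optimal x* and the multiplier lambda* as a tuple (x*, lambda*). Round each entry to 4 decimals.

Form the Lagrangian:
  L(x, lambda) = (1/2) x^T Q x + c^T x + lambda^T (A x - b)
Stationarity (grad_x L = 0): Q x + c + A^T lambda = 0.
Primal feasibility: A x = b.

This gives the KKT block system:
  [ Q   A^T ] [ x     ]   [-c ]
  [ A    0  ] [ lambda ] = [ b ]

Solving the linear system:
  x*      = (-2, -0.3333, 0.6667)
  lambda* = (13.6667, 23.5)
  f(x*)   = 25.6667

x* = (-2, -0.3333, 0.6667), lambda* = (13.6667, 23.5)


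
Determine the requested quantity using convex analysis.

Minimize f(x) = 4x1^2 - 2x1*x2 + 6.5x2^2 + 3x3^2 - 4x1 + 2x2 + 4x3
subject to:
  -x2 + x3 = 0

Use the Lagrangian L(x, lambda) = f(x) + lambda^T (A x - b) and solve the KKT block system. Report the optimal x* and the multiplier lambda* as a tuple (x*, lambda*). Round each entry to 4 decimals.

Form the Lagrangian:
  L(x, lambda) = (1/2) x^T Q x + c^T x + lambda^T (A x - b)
Stationarity (grad_x L = 0): Q x + c + A^T lambda = 0.
Primal feasibility: A x = b.

This gives the KKT block system:
  [ Q   A^T ] [ x     ]   [-c ]
  [ A    0  ] [ lambda ] = [ b ]

Solving the linear system:
  x*      = (0.4324, -0.2703, -0.2703)
  lambda* = (-2.3784)
  f(x*)   = -1.6757

x* = (0.4324, -0.2703, -0.2703), lambda* = (-2.3784)


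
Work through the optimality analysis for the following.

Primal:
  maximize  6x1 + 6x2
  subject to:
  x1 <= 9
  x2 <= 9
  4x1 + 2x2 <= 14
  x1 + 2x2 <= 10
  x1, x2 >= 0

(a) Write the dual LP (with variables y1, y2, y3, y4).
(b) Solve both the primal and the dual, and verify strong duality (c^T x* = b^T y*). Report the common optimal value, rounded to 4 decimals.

The standard primal-dual pair for 'max c^T x s.t. A x <= b, x >= 0' is:
  Dual:  min b^T y  s.t.  A^T y >= c,  y >= 0.

So the dual LP is:
  minimize  9y1 + 9y2 + 14y3 + 10y4
  subject to:
    y1 + 4y3 + y4 >= 6
    y2 + 2y3 + 2y4 >= 6
    y1, y2, y3, y4 >= 0

Solving the primal: x* = (1.3333, 4.3333).
  primal value c^T x* = 34.
Solving the dual: y* = (0, 0, 1, 2).
  dual value b^T y* = 34.
Strong duality: c^T x* = b^T y*. Confirmed.

34


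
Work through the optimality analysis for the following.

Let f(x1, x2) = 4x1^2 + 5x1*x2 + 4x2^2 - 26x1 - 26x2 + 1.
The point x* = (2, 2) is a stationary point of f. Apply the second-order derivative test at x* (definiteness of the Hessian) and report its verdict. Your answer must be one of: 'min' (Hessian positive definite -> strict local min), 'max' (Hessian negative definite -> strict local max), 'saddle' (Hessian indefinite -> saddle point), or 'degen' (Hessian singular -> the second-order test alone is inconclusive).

Compute the Hessian H = grad^2 f:
  H = [[8, 5], [5, 8]]
Verify stationarity: grad f(x*) = H x* + g = (0, 0).
Eigenvalues of H: 3, 13.
Both eigenvalues > 0, so H is positive definite -> x* is a strict local min.

min


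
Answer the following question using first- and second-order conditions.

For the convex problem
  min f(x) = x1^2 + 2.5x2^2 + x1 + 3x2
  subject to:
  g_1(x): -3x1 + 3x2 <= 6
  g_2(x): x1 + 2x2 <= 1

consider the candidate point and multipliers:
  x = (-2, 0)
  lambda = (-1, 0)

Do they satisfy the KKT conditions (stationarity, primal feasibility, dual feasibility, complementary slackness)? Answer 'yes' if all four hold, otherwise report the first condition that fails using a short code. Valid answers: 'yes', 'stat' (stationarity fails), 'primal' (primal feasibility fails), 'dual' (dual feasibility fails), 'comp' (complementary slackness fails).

Gradient of f: grad f(x) = Q x + c = (-3, 3)
Constraint values g_i(x) = a_i^T x - b_i:
  g_1((-2, 0)) = 0
  g_2((-2, 0)) = -3
Stationarity residual: grad f(x) + sum_i lambda_i a_i = (0, 0)
  -> stationarity OK
Primal feasibility (all g_i <= 0): OK
Dual feasibility (all lambda_i >= 0): FAILS
Complementary slackness (lambda_i * g_i(x) = 0 for all i): OK

Verdict: the first failing condition is dual_feasibility -> dual.

dual


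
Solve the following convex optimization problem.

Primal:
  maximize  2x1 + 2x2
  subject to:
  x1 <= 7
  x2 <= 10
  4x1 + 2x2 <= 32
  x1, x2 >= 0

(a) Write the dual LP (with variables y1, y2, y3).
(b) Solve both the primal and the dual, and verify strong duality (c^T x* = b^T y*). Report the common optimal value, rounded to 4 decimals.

The standard primal-dual pair for 'max c^T x s.t. A x <= b, x >= 0' is:
  Dual:  min b^T y  s.t.  A^T y >= c,  y >= 0.

So the dual LP is:
  minimize  7y1 + 10y2 + 32y3
  subject to:
    y1 + 4y3 >= 2
    y2 + 2y3 >= 2
    y1, y2, y3 >= 0

Solving the primal: x* = (3, 10).
  primal value c^T x* = 26.
Solving the dual: y* = (0, 1, 0.5).
  dual value b^T y* = 26.
Strong duality: c^T x* = b^T y*. Confirmed.

26


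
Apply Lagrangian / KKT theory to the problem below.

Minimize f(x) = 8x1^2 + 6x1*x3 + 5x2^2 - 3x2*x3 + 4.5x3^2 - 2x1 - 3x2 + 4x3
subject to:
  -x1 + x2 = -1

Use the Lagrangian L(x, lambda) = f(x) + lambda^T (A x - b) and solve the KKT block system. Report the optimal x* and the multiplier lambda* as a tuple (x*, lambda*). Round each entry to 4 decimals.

Form the Lagrangian:
  L(x, lambda) = (1/2) x^T Q x + c^T x + lambda^T (A x - b)
Stationarity (grad_x L = 0): Q x + c + A^T lambda = 0.
Primal feasibility: A x = b.

This gives the KKT block system:
  [ Q   A^T ] [ x     ]   [-c ]
  [ A    0  ] [ lambda ] = [ b ]

Solving the linear system:
  x*      = (0.6933, -0.3067, -1.0089)
  lambda* = (3.04)
  f(x*)   = -0.7311

x* = (0.6933, -0.3067, -1.0089), lambda* = (3.04)


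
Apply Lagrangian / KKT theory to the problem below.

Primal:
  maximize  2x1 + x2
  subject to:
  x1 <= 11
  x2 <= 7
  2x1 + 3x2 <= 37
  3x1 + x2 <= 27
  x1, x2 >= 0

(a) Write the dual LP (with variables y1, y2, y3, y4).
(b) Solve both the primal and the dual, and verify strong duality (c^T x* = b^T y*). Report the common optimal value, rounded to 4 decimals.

The standard primal-dual pair for 'max c^T x s.t. A x <= b, x >= 0' is:
  Dual:  min b^T y  s.t.  A^T y >= c,  y >= 0.

So the dual LP is:
  minimize  11y1 + 7y2 + 37y3 + 27y4
  subject to:
    y1 + 2y3 + 3y4 >= 2
    y2 + 3y3 + y4 >= 1
    y1, y2, y3, y4 >= 0

Solving the primal: x* = (6.6667, 7).
  primal value c^T x* = 20.3333.
Solving the dual: y* = (0, 0.3333, 0, 0.6667).
  dual value b^T y* = 20.3333.
Strong duality: c^T x* = b^T y*. Confirmed.

20.3333


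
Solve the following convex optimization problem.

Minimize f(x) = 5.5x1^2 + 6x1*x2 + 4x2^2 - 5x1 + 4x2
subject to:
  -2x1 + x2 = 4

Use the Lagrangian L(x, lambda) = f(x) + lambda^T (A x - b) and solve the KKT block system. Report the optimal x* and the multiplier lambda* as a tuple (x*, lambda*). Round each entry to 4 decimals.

Form the Lagrangian:
  L(x, lambda) = (1/2) x^T Q x + c^T x + lambda^T (A x - b)
Stationarity (grad_x L = 0): Q x + c + A^T lambda = 0.
Primal feasibility: A x = b.

This gives the KKT block system:
  [ Q   A^T ] [ x     ]   [-c ]
  [ A    0  ] [ lambda ] = [ b ]

Solving the linear system:
  x*      = (-1.3582, 1.2836)
  lambda* = (-6.1194)
  f(x*)   = 18.2015

x* = (-1.3582, 1.2836), lambda* = (-6.1194)


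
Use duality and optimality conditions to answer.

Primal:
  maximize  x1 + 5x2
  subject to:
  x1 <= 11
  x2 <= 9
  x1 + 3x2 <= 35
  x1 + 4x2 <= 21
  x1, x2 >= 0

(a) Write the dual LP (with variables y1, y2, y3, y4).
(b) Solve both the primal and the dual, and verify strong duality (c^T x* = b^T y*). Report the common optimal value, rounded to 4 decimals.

The standard primal-dual pair for 'max c^T x s.t. A x <= b, x >= 0' is:
  Dual:  min b^T y  s.t.  A^T y >= c,  y >= 0.

So the dual LP is:
  minimize  11y1 + 9y2 + 35y3 + 21y4
  subject to:
    y1 + y3 + y4 >= 1
    y2 + 3y3 + 4y4 >= 5
    y1, y2, y3, y4 >= 0

Solving the primal: x* = (0, 5.25).
  primal value c^T x* = 26.25.
Solving the dual: y* = (0, 0, 0, 1.25).
  dual value b^T y* = 26.25.
Strong duality: c^T x* = b^T y*. Confirmed.

26.25


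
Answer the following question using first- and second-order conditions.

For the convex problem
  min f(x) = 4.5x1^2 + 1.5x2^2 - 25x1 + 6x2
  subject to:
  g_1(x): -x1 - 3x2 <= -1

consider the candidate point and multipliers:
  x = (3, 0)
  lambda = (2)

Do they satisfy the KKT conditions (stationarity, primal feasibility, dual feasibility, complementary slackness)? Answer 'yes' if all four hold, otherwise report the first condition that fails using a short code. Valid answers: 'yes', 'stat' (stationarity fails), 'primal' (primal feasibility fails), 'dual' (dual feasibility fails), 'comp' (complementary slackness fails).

Gradient of f: grad f(x) = Q x + c = (2, 6)
Constraint values g_i(x) = a_i^T x - b_i:
  g_1((3, 0)) = -2
Stationarity residual: grad f(x) + sum_i lambda_i a_i = (0, 0)
  -> stationarity OK
Primal feasibility (all g_i <= 0): OK
Dual feasibility (all lambda_i >= 0): OK
Complementary slackness (lambda_i * g_i(x) = 0 for all i): FAILS

Verdict: the first failing condition is complementary_slackness -> comp.

comp
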